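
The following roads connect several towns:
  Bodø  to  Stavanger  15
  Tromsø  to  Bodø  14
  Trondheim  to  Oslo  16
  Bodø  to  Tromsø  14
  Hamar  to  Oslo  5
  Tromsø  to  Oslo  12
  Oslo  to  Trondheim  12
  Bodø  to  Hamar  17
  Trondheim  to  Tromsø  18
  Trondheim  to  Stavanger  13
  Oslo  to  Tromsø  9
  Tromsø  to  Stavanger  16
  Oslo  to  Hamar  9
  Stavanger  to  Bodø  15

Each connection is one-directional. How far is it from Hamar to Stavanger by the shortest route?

Paths from Hamar to Stavanger:
Hamar → Oslo → Trondheim → Tromsø → Bodø → Stavanger: 5 + 12 + 18 + 14 + 15 = 64
Hamar → Oslo → Tromsø → Stavanger: 5 + 9 + 16 = 30
Hamar → Oslo → Trondheim → Stavanger: 5 + 12 + 13 = 30
Hamar → Oslo → Trondheim → Tromsø → Stavanger: 5 + 12 + 18 + 16 = 51
Hamar → Oslo → Tromsø → Bodø → Stavanger: 5 + 9 + 14 + 15 = 43
Shortest: 30.

30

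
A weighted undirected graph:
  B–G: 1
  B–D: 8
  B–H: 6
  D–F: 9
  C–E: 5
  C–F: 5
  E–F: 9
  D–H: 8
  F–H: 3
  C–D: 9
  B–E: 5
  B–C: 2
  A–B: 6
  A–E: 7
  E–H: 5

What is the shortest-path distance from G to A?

Checking several routes:
G - B - C - F - E - A: 1 + 2 + 5 + 9 + 7 = 24
G - B - C - F - H - E - A: 1 + 2 + 5 + 3 + 5 + 7 = 23
G - B - A: 1 + 6 = 7
G - B - H - E - A: 1 + 6 + 5 + 7 = 19
G - B - C - E - A: 1 + 2 + 5 + 7 = 15
G - B - E - A: 1 + 5 + 7 = 13
The minimum is 7.

7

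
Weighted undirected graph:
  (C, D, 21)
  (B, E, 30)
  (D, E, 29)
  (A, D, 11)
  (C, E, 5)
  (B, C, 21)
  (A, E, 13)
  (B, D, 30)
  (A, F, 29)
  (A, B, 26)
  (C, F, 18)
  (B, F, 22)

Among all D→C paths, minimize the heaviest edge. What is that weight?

Comparing a few candidate routes:
D -> A -> E -> C: max(11, 13, 5) = 13
D -> A -> B -> F -> C: max(11, 26, 22, 18) = 26
D -> C: max(21) = 21
The minimum achievable maximum is 13.

13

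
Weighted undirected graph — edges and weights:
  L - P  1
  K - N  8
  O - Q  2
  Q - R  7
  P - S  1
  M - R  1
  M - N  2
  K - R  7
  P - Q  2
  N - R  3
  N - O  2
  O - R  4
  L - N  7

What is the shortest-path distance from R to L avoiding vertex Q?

10

A few of the R→L routes:
R → O → N → L: 4 + 2 + 7 = 13
R → N → L: 3 + 7 = 10
R → M → N → L: 1 + 2 + 7 = 10
Best route has total 10.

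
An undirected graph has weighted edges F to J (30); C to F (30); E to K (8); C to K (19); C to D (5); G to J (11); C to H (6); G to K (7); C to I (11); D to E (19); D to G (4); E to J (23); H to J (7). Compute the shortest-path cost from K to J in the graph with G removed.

Comparing a few candidate routes:
K - E - J: 8 + 23 = 31
K - E - D - C - H - J: 8 + 19 + 5 + 6 + 7 = 45
K - C - H - J: 19 + 6 + 7 = 32
The minimum is 31.

31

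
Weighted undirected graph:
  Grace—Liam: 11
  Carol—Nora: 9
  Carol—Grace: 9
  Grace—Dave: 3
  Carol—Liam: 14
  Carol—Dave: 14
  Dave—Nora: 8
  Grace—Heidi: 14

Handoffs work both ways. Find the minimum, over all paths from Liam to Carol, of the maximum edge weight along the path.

11

Routes from Liam to Carol:
Liam→Grace→Dave→Nora→Carol: max(11, 3, 8, 9) = 11
Liam→Grace→Dave→Carol: max(11, 3, 14) = 14
Liam→Carol: max(14) = 14
Liam→Grace→Carol: max(11, 9) = 11
Smallest bottleneck: 11.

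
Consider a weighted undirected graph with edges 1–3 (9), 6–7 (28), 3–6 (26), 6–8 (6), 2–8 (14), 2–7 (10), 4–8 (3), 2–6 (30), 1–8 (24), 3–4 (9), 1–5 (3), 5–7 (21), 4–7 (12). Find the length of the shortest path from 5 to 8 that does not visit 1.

36

Comparing a few candidate routes:
5-7-6-8: 21 + 28 + 6 = 55
5-7-2-8: 21 + 10 + 14 = 45
5-7-4-8: 21 + 12 + 3 = 36
Best route has total 36.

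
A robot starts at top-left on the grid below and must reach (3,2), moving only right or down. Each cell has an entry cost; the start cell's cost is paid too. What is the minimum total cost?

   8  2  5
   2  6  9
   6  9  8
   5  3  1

25

Path [0,0] -> [1,0] -> [2,0] -> [3,0] -> [3,1] -> [3,2]: 8 + 2 + 6 + 5 + 3 + 1 = 25.
For comparison, the top-then-right route costs 33.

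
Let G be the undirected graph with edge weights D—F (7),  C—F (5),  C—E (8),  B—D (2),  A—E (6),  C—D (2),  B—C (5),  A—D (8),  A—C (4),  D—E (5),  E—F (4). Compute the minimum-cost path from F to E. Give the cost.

4

A few of the F→E routes:
F-C-E: 5 + 8 = 13
F-C-D-E: 5 + 2 + 5 = 12
F-E: 4
F-C-A-E: 5 + 4 + 6 = 15
F-D-E: 7 + 5 = 12
The minimum is 4.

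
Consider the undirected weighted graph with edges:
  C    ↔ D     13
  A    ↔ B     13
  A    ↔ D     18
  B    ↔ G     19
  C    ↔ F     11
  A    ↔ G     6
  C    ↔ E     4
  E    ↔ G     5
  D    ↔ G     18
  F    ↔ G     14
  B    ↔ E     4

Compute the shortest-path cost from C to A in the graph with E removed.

31

A few of the C→A routes:
C -> F -> G -> D -> A: 11 + 14 + 18 + 18 = 61
C -> F -> G -> A: 11 + 14 + 6 = 31
C -> D -> A: 13 + 18 = 31
C -> D -> G -> A: 13 + 18 + 6 = 37
C -> F -> G -> B -> A: 11 + 14 + 19 + 13 = 57
Best route has total 31.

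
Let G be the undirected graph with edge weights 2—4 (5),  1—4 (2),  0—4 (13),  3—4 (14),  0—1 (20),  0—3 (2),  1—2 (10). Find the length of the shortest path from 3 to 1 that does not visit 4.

22

Paths from 3 to 1 avoiding 4:
3-0-1: 2 + 20 = 22
Shortest: 22.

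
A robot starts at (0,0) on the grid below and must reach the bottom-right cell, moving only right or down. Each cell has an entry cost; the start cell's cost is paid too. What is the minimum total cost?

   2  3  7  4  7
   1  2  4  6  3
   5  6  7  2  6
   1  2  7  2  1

Cheapest: [0,0] [1,0] [1,1] [1,2] [1,3] [2,3] [3,3] [3,4]
  2 + 1 + 2 + 4 + 6 + 2 + 2 + 1 = 20
For comparison, the top-then-right route costs 33.

20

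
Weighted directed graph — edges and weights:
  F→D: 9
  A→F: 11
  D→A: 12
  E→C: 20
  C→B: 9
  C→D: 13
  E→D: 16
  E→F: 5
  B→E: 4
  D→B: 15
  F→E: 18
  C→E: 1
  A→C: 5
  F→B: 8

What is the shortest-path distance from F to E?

12

Routes from F to E:
F → D → A → C → E: 9 + 12 + 5 + 1 = 27
F → D → A → C → B → E: 9 + 12 + 5 + 9 + 4 = 39
F → B → E: 8 + 4 = 12
F → D → B → E: 9 + 15 + 4 = 28
F → E: 18
The minimum is 12.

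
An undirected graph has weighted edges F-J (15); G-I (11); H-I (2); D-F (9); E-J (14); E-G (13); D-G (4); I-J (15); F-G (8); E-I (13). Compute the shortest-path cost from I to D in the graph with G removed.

Routes from I to D avoiding G:
I→J→F→D: 15 + 15 + 9 = 39
I→E→J→F→D: 13 + 14 + 15 + 9 = 51
The minimum is 39.

39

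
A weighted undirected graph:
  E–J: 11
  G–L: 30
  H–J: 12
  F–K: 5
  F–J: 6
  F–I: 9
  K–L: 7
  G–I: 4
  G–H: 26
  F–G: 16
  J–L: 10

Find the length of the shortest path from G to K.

Checking several routes:
G - I - F - J - L - K: 4 + 9 + 6 + 10 + 7 = 36
G - F - K: 16 + 5 = 21
G - I - F - K: 4 + 9 + 5 = 18
Shortest: 18.

18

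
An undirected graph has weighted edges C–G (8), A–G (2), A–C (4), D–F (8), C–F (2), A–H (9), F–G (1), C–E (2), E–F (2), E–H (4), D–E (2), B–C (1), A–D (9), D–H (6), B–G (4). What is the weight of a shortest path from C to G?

3

Checking several routes:
C-B-G: 1 + 4 = 5
C-F-G: 2 + 1 = 3
C-E-F-G: 2 + 2 + 1 = 5
Best route has total 3.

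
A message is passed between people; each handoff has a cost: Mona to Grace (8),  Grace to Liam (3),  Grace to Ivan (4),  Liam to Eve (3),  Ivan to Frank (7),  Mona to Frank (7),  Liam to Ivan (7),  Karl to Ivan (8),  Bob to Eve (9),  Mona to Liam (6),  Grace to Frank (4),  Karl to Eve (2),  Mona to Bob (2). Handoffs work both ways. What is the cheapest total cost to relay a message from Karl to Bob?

11

Comparing a few candidate routes:
Karl -> Eve -> Liam -> Mona -> Bob: 2 + 3 + 6 + 2 = 13
Karl -> Eve -> Liam -> Grace -> Mona -> Bob: 2 + 3 + 3 + 8 + 2 = 18
Karl -> Eve -> Liam -> Grace -> Frank -> Mona -> Bob: 2 + 3 + 3 + 4 + 7 + 2 = 21
Karl -> Eve -> Bob: 2 + 9 = 11
Shortest: 11.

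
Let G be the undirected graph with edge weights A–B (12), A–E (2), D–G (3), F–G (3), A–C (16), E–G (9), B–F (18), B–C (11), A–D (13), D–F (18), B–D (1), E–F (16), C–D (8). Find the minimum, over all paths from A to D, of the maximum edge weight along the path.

9

Comparing a few candidate routes:
A→D: max(13) = 13
A→E→G→D: max(2, 9, 3) = 9
A→B→D: max(12, 1) = 12
A→B→C→D: max(12, 11, 8) = 12
Smallest bottleneck: 9.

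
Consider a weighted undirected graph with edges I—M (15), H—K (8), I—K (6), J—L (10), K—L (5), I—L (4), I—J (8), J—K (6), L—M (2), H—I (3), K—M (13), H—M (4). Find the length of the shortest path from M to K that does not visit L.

12

A few of the M→K routes:
M→H→I→K: 4 + 3 + 6 = 13
M→H→K: 4 + 8 = 12
M→H→I→J→K: 4 + 3 + 8 + 6 = 21
M→K: 13
Shortest: 12.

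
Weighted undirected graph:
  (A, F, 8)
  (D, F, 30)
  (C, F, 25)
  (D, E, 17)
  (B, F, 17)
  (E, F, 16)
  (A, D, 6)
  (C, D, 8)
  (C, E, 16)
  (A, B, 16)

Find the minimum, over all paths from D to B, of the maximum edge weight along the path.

Checking several routes:
D → C → E → F → A → B: max(8, 16, 16, 8, 16) = 16
D → E → F → B: max(17, 16, 17) = 17
D → A → B: max(6, 16) = 16
Best route has worst link 16.

16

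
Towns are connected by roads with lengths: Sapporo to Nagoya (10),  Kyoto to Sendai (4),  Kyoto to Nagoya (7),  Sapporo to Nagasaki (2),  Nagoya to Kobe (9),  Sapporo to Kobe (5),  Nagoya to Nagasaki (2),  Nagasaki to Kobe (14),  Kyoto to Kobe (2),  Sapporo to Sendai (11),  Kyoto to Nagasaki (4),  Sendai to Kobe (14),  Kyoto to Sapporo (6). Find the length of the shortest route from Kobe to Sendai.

6

Comparing a few candidate routes:
Kobe - Sapporo - Sendai: 5 + 11 = 16
Kobe - Kyoto - Sendai: 2 + 4 = 6
Kobe - Sapporo - Nagasaki - Kyoto - Sendai: 5 + 2 + 4 + 4 = 15
Kobe - Sendai: 14
Kobe - Sapporo - Kyoto - Sendai: 5 + 6 + 4 = 15
Shortest: 6.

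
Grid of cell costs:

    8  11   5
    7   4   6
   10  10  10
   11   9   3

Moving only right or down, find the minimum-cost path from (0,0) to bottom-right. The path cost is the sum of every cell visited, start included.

38

Take r0c0 -> r1c0 -> r1c1 -> r1c2 -> r2c2 -> r3c2 for a total of 8 + 7 + 4 + 6 + 10 + 3 = 38.
(Top row then right column would cost 43.)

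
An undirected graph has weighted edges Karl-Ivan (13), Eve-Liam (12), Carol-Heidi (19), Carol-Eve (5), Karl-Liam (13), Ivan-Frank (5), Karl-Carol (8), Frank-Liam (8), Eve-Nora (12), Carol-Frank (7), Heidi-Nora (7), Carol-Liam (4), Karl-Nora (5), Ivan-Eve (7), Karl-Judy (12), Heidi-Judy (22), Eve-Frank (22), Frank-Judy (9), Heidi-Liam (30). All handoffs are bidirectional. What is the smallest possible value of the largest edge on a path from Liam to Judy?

9

Checking several routes:
Liam -> Frank -> Judy: max(8, 9) = 9
Liam -> Carol -> Karl -> Nora -> Eve -> Ivan -> Frank -> Judy: max(4, 8, 5, 12, 7, 5, 9) = 12
Liam -> Carol -> Eve -> Ivan -> Frank -> Judy: max(4, 5, 7, 5, 9) = 9
Liam -> Carol -> Eve -> Nora -> Karl -> Judy: max(4, 5, 12, 5, 12) = 12
Liam -> Carol -> Karl -> Judy: max(4, 8, 12) = 12
Liam -> Carol -> Frank -> Judy: max(4, 7, 9) = 9
Best route has worst link 9.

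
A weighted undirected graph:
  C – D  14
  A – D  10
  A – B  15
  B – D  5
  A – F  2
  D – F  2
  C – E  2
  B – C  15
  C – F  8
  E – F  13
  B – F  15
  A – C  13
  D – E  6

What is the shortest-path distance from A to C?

Comparing a few candidate routes:
A - F - E - C: 2 + 13 + 2 = 17
A - F - D - E - C: 2 + 2 + 6 + 2 = 12
A - C: 13
A - F - C: 2 + 8 = 10
Best route has total 10.

10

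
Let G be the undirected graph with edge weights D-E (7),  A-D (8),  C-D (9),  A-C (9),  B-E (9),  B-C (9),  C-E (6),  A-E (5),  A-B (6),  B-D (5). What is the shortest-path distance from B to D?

5

A few of the B→D routes:
B→E→D: 9 + 7 = 16
B→D: 5
B→A→E→D: 6 + 5 + 7 = 18
B→A→D: 6 + 8 = 14
Shortest: 5.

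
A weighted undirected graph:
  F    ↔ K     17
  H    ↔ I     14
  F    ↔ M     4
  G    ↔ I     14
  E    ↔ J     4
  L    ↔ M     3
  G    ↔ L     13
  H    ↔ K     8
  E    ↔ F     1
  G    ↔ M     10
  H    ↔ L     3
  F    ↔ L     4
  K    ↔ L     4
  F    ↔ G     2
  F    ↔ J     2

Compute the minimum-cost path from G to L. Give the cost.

6

Some routes from G to L:
G -> M -> L: 10 + 3 = 13
G -> M -> F -> L: 10 + 4 + 4 = 18
G -> F -> M -> L: 2 + 4 + 3 = 9
G -> L: 13
G -> F -> L: 2 + 4 = 6
Best route has total 6.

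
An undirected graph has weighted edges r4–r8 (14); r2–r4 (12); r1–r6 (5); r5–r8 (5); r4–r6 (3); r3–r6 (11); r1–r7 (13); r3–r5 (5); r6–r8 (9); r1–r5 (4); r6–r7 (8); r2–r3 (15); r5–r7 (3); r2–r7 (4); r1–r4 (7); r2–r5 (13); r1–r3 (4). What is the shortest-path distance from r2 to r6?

12

Comparing a few candidate routes:
r2 -> r7 -> r5 -> r1 -> r4 -> r6: 4 + 3 + 4 + 7 + 3 = 21
r2 -> r7 -> r5 -> r1 -> r6: 4 + 3 + 4 + 5 = 16
r2 -> r7 -> r6: 4 + 8 = 12
r2 -> r4 -> r6: 12 + 3 = 15
The minimum is 12.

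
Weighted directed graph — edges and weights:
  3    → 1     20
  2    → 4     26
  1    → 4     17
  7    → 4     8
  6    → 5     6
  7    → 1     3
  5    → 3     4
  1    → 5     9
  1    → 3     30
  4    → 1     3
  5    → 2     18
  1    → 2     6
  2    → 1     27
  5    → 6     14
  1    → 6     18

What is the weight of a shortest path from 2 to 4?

Paths from 2 to 4:
2 - 1 - 4: 27 + 17 = 44
2 - 4: 26
The minimum is 26.

26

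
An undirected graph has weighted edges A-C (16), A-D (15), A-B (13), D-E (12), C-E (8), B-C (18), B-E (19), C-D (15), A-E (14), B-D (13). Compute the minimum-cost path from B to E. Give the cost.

19

Comparing a few candidate routes:
B-A-C-E: 13 + 16 + 8 = 37
B-D-E: 13 + 12 = 25
B-D-C-E: 13 + 15 + 8 = 36
B-A-E: 13 + 14 = 27
B-E: 19
B-C-E: 18 + 8 = 26
Best route has total 19.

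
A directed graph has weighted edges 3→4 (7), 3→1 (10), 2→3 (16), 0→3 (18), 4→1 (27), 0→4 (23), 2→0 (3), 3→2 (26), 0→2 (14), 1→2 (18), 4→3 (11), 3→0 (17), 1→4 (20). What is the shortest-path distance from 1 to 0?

Paths from 1 to 0:
1→2→3→0: 18 + 16 + 17 = 51
1→4→3→2→0: 20 + 11 + 26 + 3 = 60
1→2→0: 18 + 3 = 21
1→4→3→0: 20 + 11 + 17 = 48
Best route has total 21.

21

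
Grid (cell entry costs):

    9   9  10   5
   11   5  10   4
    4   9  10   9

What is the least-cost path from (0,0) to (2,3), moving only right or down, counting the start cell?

Cheapest: (0,0) (0,1) (0,2) (0,3) (1,3) (2,3)
  9 + 9 + 10 + 5 + 4 + 9 = 46

46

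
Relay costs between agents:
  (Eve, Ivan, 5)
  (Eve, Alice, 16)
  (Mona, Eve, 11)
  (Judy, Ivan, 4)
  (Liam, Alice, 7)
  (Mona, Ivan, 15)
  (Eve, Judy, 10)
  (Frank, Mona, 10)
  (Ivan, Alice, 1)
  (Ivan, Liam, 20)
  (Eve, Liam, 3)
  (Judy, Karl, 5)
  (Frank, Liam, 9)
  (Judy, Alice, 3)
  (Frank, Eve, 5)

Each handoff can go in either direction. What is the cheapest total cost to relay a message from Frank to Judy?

14

Checking several routes:
Frank -> Eve -> Ivan -> Alice -> Judy: 5 + 5 + 1 + 3 = 14
Frank -> Eve -> Judy: 5 + 10 = 15
Frank -> Eve -> Ivan -> Judy: 5 + 5 + 4 = 14
Shortest: 14.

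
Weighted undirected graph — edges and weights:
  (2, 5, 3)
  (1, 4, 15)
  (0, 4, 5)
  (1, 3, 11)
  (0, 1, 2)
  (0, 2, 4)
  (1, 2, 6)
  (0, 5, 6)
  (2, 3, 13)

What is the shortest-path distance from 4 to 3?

18

Some routes from 4 to 3:
4-0-1-3: 5 + 2 + 11 = 18
4-0-2-3: 5 + 4 + 13 = 22
4-1-3: 15 + 11 = 26
Shortest: 18.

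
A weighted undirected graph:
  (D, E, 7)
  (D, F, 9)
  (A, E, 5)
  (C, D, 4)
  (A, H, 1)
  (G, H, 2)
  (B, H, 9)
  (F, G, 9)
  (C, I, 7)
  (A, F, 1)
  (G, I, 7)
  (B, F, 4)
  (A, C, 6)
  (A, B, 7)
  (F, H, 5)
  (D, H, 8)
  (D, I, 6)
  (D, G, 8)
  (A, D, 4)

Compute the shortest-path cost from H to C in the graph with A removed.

Comparing a few candidate routes:
H → G → I → C: 2 + 7 + 7 = 16
H → G → D → C: 2 + 8 + 4 = 14
H → F → D → C: 5 + 9 + 4 = 18
H → G → I → D → C: 2 + 7 + 6 + 4 = 19
H → D → C: 8 + 4 = 12
Best route has total 12.

12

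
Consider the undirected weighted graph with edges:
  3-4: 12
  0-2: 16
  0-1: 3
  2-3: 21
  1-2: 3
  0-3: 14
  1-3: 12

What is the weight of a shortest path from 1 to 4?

24

Checking several routes:
1 - 2 - 0 - 3 - 4: 3 + 16 + 14 + 12 = 45
1 - 3 - 4: 12 + 12 = 24
1 - 0 - 3 - 4: 3 + 14 + 12 = 29
1 - 2 - 3 - 4: 3 + 21 + 12 = 36
Shortest: 24.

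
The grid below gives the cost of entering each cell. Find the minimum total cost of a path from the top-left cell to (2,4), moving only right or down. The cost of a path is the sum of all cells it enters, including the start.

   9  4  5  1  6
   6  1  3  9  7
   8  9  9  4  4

34

Take [0,0] → [0,1] → [1,1] → [1,2] → [1,3] → [2,3] → [2,4] for a total of 9 + 4 + 1 + 3 + 9 + 4 + 4 = 34.
(Top row then right column would cost 36.)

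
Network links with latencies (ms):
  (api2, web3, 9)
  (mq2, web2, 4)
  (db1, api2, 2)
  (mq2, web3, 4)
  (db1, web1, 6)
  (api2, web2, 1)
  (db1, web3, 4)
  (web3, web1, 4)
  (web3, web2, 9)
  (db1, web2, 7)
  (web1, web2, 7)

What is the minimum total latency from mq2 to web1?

8

Comparing a few candidate routes:
mq2 -> web2 -> db1 -> web1: 4 + 7 + 6 = 17
mq2 -> web2 -> web1: 4 + 7 = 11
mq2 -> web3 -> db1 -> web1: 4 + 4 + 6 = 14
mq2 -> web2 -> api2 -> db1 -> web3 -> web1: 4 + 1 + 2 + 4 + 4 = 15
mq2 -> web3 -> web1: 4 + 4 = 8
mq2 -> web2 -> api2 -> db1 -> web1: 4 + 1 + 2 + 6 = 13
The minimum is 8 ms.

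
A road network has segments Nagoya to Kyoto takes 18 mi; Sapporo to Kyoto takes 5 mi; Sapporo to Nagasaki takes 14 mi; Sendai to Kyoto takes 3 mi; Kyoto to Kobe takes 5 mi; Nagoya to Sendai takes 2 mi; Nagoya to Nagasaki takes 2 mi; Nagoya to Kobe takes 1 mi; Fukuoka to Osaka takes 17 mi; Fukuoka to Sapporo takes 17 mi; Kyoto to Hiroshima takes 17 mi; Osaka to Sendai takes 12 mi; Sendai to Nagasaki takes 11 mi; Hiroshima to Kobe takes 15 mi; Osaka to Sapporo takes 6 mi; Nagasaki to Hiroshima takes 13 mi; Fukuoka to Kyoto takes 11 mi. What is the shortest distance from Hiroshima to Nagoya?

A few of the Hiroshima→Nagoya routes:
Hiroshima → Nagasaki → Nagoya: 13 + 2 = 15
Hiroshima → Kobe → Nagoya: 15 + 1 = 16
Hiroshima → Kyoto → Sendai → Nagoya: 17 + 3 + 2 = 22
Hiroshima → Kyoto → Kobe → Nagoya: 17 + 5 + 1 = 23
Shortest: 15 mi.

15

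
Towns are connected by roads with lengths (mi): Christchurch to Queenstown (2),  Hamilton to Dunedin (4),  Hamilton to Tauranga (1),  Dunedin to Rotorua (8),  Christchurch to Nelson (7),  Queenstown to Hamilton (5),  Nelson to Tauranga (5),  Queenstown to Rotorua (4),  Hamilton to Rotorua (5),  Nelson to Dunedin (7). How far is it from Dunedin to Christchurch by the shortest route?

11

A few of the Dunedin→Christchurch routes:
Dunedin→Rotorua→Hamilton→Queenstown→Christchurch: 8 + 5 + 5 + 2 = 20
Dunedin→Rotorua→Queenstown→Christchurch: 8 + 4 + 2 = 14
Dunedin→Hamilton→Queenstown→Christchurch: 4 + 5 + 2 = 11
Dunedin→Nelson→Christchurch: 7 + 7 = 14
Dunedin→Hamilton→Rotorua→Queenstown→Christchurch: 4 + 5 + 4 + 2 = 15
Dunedin→Hamilton→Tauranga→Nelson→Christchurch: 4 + 1 + 5 + 7 = 17
The minimum is 11 mi.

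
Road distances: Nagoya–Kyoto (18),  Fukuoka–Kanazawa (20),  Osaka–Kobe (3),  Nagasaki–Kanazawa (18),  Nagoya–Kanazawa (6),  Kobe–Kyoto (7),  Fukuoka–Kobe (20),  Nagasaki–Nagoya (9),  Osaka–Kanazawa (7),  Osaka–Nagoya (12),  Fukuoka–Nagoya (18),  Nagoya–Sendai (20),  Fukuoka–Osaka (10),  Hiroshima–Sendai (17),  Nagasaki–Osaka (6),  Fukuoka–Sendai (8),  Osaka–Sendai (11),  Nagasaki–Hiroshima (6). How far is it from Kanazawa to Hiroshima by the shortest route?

19

A few of the Kanazawa→Hiroshima routes:
Kanazawa-Nagasaki-Hiroshima: 18 + 6 = 24
Kanazawa-Osaka-Nagoya-Nagasaki-Hiroshima: 7 + 12 + 9 + 6 = 34
Kanazawa-Osaka-Nagasaki-Hiroshima: 7 + 6 + 6 = 19
Kanazawa-Nagoya-Nagasaki-Hiroshima: 6 + 9 + 6 = 21
Kanazawa-Nagoya-Osaka-Nagasaki-Hiroshima: 6 + 12 + 6 + 6 = 30
Best route has total 19.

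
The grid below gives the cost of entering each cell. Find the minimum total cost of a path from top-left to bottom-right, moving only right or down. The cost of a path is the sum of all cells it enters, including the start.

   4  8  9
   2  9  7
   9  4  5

24

Path [0,0]→[1,0]→[1,1]→[2,1]→[2,2]: 4 + 2 + 9 + 4 + 5 = 24.
(Top row then right column would cost 33.)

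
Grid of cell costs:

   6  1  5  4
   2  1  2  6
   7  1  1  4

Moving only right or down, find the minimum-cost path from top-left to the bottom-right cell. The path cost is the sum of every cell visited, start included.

Cheapest: (0,0) (0,1) (1,1) (2,1) (2,2) (2,3)
  6 + 1 + 1 + 1 + 1 + 4 = 14
(Top row then right column would cost 26.)

14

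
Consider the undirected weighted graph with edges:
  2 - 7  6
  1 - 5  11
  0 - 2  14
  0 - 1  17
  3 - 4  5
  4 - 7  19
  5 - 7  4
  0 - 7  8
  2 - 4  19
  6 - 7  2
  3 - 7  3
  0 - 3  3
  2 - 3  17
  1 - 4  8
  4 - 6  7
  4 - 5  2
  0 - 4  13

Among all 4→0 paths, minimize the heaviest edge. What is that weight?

4

Some routes from 4 to 0:
4 - 3 - 0: max(5, 3) = 5
4 - 6 - 7 - 3 - 0: max(7, 2, 3, 3) = 7
4 - 5 - 7 - 3 - 0: max(2, 4, 3, 3) = 4
4 - 3 - 7 - 0: max(5, 3, 8) = 8
Smallest bottleneck: 4.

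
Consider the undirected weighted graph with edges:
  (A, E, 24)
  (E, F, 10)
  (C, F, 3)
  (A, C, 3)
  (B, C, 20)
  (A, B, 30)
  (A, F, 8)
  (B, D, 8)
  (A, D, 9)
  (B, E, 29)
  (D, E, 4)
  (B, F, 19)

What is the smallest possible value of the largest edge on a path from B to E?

A few of the B→E routes:
B-F-E: max(19, 10) = 19
B-D-A-F-E: max(8, 9, 8, 10) = 10
B-F-A-D-E: max(19, 8, 9, 4) = 19
B-D-A-C-F-E: max(8, 9, 3, 3, 10) = 10
B-D-E: max(8, 4) = 8
Best route has worst link 8.

8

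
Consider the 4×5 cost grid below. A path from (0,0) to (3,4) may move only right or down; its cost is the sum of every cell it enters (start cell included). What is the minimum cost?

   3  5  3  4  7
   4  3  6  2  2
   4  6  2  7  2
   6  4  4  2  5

One optimal route is r0c0→r0c1→r0c2→r0c3→r1c3→r1c4→r2c4→r3c4.
Its cost is 3 + 5 + 3 + 4 + 2 + 2 + 2 + 5 = 26.
For comparison, the top-then-right route costs 31.

26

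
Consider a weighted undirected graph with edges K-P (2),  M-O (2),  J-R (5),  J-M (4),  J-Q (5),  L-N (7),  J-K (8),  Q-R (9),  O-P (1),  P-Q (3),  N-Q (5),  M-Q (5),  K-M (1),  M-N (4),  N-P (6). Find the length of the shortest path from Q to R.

9

Checking several routes:
Q - J - R: 5 + 5 = 10
Q - R: 9
Q - M - J - R: 5 + 4 + 5 = 14
The minimum is 9.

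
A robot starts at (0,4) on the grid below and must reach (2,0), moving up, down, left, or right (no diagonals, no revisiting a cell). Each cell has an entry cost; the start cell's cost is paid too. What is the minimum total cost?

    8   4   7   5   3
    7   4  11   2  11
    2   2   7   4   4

Best path: r0c4→r0c3→r1c3→r2c3→r2c2→r2c1→r2c0
Cost: 3 + 5 + 2 + 4 + 7 + 2 + 2 = 25

25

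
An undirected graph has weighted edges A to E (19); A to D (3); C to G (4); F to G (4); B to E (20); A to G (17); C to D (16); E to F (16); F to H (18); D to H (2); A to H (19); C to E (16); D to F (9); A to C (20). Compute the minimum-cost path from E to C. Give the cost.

Checking several routes:
E-A-C: 19 + 20 = 39
E-C: 16
E-A-D-C: 19 + 3 + 16 = 38
E-A-D-F-G-C: 19 + 3 + 9 + 4 + 4 = 39
E-F-G-C: 16 + 4 + 4 = 24
Best route has total 16.

16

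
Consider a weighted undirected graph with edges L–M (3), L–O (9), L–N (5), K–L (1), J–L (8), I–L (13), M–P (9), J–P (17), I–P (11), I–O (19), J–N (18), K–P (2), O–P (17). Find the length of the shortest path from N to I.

18

Some routes from N to I:
N - L - M - P - I: 5 + 3 + 9 + 11 = 28
N - L - I: 5 + 13 = 18
N - L - K - P - I: 5 + 1 + 2 + 11 = 19
The minimum is 18.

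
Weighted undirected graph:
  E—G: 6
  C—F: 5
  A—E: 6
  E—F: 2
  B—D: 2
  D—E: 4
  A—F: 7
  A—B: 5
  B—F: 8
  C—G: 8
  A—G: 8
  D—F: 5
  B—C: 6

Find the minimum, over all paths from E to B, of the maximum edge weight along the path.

4

A few of the E→B routes:
E - D - B: max(4, 2) = 4
E - A - B: max(6, 5) = 6
E - F - C - B: max(2, 5, 6) = 6
E - D - F - C - B: max(4, 5, 5, 6) = 6
E - F - D - B: max(2, 5, 2) = 5
Smallest bottleneck: 4.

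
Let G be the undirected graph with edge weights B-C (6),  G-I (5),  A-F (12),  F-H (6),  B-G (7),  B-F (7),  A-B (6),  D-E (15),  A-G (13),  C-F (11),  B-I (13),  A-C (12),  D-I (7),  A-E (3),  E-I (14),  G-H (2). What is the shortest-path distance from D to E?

15

Comparing a few candidate routes:
D -> I -> G -> B -> A -> E: 7 + 5 + 7 + 6 + 3 = 28
D -> E: 15
D -> I -> E: 7 + 14 = 21
Best route has total 15.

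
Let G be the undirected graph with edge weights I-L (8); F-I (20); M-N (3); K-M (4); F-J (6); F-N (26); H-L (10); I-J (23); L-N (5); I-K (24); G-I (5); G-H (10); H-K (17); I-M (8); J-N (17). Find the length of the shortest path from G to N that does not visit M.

18

Checking several routes:
G → I → F → N: 5 + 20 + 26 = 51
G → I → J → N: 5 + 23 + 17 = 45
G → I → L → N: 5 + 8 + 5 = 18
G → H → L → N: 10 + 10 + 5 = 25
G → I → F → J → N: 5 + 20 + 6 + 17 = 48
The minimum is 18.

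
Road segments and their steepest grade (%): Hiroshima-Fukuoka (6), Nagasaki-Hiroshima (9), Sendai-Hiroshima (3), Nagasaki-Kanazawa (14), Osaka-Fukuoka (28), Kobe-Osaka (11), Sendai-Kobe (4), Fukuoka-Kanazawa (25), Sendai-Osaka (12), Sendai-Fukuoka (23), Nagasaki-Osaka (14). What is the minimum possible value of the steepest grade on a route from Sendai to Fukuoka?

Some routes from Sendai to Fukuoka:
Sendai-Hiroshima-Fukuoka: max(3, 6) = 6
Sendai-Kobe-Osaka-Nagasaki-Hiroshima-Fukuoka: max(4, 11, 14, 9, 6) = 14
Sendai-Osaka-Nagasaki-Hiroshima-Fukuoka: max(12, 14, 9, 6) = 14
The minimum achievable maximum is 6%.

6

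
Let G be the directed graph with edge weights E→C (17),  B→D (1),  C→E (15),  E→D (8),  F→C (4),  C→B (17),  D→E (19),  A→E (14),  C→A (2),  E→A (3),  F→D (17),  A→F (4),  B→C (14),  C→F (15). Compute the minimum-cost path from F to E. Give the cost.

Routes from F to E:
F - C - E: 4 + 15 = 19
F - D - E: 17 + 19 = 36
F - C - B - D - E: 4 + 17 + 1 + 19 = 41
F - C - A - E: 4 + 2 + 14 = 20
Shortest: 19.

19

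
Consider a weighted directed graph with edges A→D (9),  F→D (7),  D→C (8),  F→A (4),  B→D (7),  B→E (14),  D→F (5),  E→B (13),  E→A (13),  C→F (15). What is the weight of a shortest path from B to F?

Routes from B to F:
B -> D -> C -> F: 7 + 8 + 15 = 30
B -> D -> F: 7 + 5 = 12
B -> E -> A -> D -> F: 14 + 13 + 9 + 5 = 41
B -> E -> A -> D -> C -> F: 14 + 13 + 9 + 8 + 15 = 59
Shortest: 12.

12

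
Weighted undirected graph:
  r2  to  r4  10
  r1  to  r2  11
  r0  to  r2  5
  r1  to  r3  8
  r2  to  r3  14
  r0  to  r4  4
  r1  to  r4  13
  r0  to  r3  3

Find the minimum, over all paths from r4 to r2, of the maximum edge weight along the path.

5

Comparing a few candidate routes:
r4-r1-r3-r0-r2: max(13, 8, 3, 5) = 13
r4-r1-r2: max(13, 11) = 13
r4-r0-r3-r1-r2: max(4, 3, 8, 11) = 11
r4-r2: max(10) = 10
r4-r0-r2: max(4, 5) = 5
Smallest bottleneck: 5.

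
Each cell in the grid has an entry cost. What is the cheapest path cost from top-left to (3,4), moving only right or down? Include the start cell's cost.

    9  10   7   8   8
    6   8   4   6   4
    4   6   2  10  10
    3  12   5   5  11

Take (0,0)→(1,0)→(2,0)→(2,1)→(2,2)→(3,2)→(3,3)→(3,4) for a total of 9 + 6 + 4 + 6 + 2 + 5 + 5 + 11 = 48.

48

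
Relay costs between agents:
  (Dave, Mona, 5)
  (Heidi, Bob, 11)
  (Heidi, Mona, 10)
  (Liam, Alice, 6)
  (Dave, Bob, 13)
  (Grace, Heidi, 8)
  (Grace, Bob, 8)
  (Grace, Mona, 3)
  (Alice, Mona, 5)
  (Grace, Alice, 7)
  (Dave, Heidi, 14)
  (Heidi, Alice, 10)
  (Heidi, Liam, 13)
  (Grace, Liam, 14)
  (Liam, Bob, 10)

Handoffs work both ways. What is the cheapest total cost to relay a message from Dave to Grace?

Comparing a few candidate routes:
Dave-Heidi-Grace: 14 + 8 = 22
Dave-Bob-Grace: 13 + 8 = 21
Dave-Mona-Alice-Grace: 5 + 5 + 7 = 17
Dave-Heidi-Mona-Grace: 14 + 10 + 3 = 27
Dave-Mona-Grace: 5 + 3 = 8
Dave-Mona-Heidi-Grace: 5 + 10 + 8 = 23
The minimum is 8.

8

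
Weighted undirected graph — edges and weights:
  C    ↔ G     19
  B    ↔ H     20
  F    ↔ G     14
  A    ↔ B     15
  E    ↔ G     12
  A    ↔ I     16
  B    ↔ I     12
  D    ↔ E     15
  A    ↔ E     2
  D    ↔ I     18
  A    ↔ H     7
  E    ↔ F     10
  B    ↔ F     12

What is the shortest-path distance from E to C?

31

Some routes from E to C:
E -> F -> G -> C: 10 + 14 + 19 = 43
E -> G -> C: 12 + 19 = 31
E -> A -> B -> F -> G -> C: 2 + 15 + 12 + 14 + 19 = 62
Shortest: 31.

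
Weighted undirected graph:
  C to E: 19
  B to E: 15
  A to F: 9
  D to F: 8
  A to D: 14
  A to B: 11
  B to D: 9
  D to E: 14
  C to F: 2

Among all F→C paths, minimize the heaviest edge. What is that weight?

2

Comparing a few candidate routes:
F→C: max(2) = 2
F→D→B→E→C: max(8, 9, 15, 19) = 19
F→D→A→B→E→C: max(8, 14, 11, 15, 19) = 19
The minimum achievable maximum is 2.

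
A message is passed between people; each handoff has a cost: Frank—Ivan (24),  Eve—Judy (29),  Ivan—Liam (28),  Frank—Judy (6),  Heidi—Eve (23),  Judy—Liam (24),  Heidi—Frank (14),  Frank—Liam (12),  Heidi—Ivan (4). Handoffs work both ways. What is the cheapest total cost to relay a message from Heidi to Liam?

Checking several routes:
Heidi - Ivan - Frank - Judy - Liam: 4 + 24 + 6 + 24 = 58
Heidi - Ivan - Frank - Liam: 4 + 24 + 12 = 40
Heidi - Ivan - Liam: 4 + 28 = 32
Heidi - Frank - Ivan - Liam: 14 + 24 + 28 = 66
Heidi - Frank - Liam: 14 + 12 = 26
Heidi - Frank - Judy - Liam: 14 + 6 + 24 = 44
The minimum is 26.

26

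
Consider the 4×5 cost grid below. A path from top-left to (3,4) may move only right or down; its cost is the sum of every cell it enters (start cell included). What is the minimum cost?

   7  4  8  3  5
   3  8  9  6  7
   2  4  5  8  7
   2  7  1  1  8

Take (0,0) (1,0) (2,0) (2,1) (2,2) (3,2) (3,3) (3,4) for a total of 7 + 3 + 2 + 4 + 5 + 1 + 1 + 8 = 31.

31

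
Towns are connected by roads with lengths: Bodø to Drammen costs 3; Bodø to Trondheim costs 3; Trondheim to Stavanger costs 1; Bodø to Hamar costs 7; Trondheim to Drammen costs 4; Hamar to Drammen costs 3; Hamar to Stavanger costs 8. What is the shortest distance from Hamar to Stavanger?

8

A few of the Hamar→Stavanger routes:
Hamar → Stavanger: 8
Hamar → Drammen → Bodø → Trondheim → Stavanger: 3 + 3 + 3 + 1 = 10
Hamar → Drammen → Trondheim → Stavanger: 3 + 4 + 1 = 8
Shortest: 8.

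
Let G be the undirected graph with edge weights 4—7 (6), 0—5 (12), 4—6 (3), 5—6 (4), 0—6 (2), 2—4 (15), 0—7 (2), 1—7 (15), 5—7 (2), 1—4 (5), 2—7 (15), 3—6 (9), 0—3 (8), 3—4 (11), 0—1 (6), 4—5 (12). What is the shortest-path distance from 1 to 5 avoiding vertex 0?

Some routes from 1 to 5 avoiding 0:
1 -> 7 -> 5: 15 + 2 = 17
1 -> 4 -> 6 -> 5: 5 + 3 + 4 = 12
1 -> 4 -> 7 -> 5: 5 + 6 + 2 = 13
Shortest: 12.

12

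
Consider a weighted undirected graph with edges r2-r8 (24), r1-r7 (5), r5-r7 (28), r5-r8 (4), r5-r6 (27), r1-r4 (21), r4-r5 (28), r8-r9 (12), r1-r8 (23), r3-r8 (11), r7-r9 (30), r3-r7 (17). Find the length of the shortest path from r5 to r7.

28

A few of the r5→r7 routes:
r5-r7: 28
r5-r8-r3-r7: 4 + 11 + 17 = 32
r5-r8-r9-r7: 4 + 12 + 30 = 46
r5-r8-r1-r7: 4 + 23 + 5 = 32
Best route has total 28.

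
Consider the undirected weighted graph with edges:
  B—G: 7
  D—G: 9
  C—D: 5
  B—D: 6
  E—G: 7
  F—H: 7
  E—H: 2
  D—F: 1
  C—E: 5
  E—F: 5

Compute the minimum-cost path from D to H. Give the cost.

8

Comparing a few candidate routes:
D → F → H: 1 + 7 = 8
D → G → E → H: 9 + 7 + 2 = 18
D → B → G → E → H: 6 + 7 + 7 + 2 = 22
D → F → E → H: 1 + 5 + 2 = 8
D → C → E → H: 5 + 5 + 2 = 12
The minimum is 8.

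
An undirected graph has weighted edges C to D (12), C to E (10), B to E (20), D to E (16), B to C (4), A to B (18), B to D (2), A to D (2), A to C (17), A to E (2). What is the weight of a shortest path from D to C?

6

Some routes from D to C:
D → C: 12
D → B → C: 2 + 4 = 6
D → A → E → C: 2 + 2 + 10 = 14
D → A → C: 2 + 17 = 19
Shortest: 6.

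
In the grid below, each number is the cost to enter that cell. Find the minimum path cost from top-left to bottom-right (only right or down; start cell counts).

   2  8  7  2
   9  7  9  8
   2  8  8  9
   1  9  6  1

30

Path r0c0 r1c0 r2c0 r3c0 r3c1 r3c2 r3c3: 2 + 9 + 2 + 1 + 9 + 6 + 1 = 30.
(Top row then right column would cost 37.)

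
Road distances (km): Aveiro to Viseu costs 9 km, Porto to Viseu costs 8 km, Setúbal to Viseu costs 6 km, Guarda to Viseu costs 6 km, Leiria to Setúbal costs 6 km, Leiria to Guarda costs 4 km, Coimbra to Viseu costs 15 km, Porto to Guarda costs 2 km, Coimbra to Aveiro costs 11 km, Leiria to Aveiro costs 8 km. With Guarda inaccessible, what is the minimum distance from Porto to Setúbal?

Candidate routes:
Porto→Viseu→Coimbra→Aveiro→Leiria→Setúbal: 8 + 15 + 11 + 8 + 6 = 48
Porto→Viseu→Setúbal: 8 + 6 = 14
Porto→Viseu→Aveiro→Leiria→Setúbal: 8 + 9 + 8 + 6 = 31
Best route has total 14 km.

14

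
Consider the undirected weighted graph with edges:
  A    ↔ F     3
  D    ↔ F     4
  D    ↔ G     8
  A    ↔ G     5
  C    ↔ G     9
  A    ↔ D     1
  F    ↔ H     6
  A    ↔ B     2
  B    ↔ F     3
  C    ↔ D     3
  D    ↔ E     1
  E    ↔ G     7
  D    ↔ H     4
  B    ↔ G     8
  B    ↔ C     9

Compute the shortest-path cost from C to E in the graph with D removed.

Checking several routes:
C→B→A→G→E: 9 + 2 + 5 + 7 = 23
C→G→E: 9 + 7 = 16
C→B→G→E: 9 + 8 + 7 = 24
The minimum is 16.

16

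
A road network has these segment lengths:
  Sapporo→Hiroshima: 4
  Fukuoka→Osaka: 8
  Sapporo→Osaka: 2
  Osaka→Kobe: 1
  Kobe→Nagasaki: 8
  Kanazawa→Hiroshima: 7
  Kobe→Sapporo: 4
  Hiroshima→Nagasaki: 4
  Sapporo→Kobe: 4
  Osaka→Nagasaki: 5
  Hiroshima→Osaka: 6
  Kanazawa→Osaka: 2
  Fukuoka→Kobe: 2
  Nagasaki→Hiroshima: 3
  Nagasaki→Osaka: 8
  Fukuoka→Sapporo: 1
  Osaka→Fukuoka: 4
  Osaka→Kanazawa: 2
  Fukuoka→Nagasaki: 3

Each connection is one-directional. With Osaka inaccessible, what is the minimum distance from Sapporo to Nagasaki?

Routes from Sapporo to Nagasaki avoiding Osaka:
Sapporo -> Hiroshima -> Nagasaki: 4 + 4 = 8
Sapporo -> Kobe -> Nagasaki: 4 + 8 = 12
The minimum is 8.

8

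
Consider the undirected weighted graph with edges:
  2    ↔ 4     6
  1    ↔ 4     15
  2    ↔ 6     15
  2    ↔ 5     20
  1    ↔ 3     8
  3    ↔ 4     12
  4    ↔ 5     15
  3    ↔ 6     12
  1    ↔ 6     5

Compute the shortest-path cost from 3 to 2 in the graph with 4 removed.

27

Paths from 3 to 2 avoiding 4:
3-6-2: 12 + 15 = 27
3-1-6-2: 8 + 5 + 15 = 28
The minimum is 27.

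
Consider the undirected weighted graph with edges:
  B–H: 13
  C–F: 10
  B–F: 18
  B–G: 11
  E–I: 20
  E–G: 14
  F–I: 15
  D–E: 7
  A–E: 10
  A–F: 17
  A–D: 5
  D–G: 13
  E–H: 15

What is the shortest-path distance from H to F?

31

A few of the H→F routes:
H-E-A-F: 15 + 10 + 17 = 42
H-E-I-F: 15 + 20 + 15 = 50
H-B-F: 13 + 18 = 31
H-E-D-A-F: 15 + 7 + 5 + 17 = 44
H-E-G-B-F: 15 + 14 + 11 + 18 = 58
Best route has total 31.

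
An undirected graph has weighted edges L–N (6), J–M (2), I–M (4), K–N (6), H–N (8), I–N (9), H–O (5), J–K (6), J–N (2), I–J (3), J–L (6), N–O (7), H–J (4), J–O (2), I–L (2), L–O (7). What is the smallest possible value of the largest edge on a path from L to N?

Checking several routes:
L -> I -> J -> N: max(2, 3, 2) = 3
L -> I -> M -> J -> N: max(2, 4, 2, 2) = 4
L -> J -> N: max(6, 2) = 6
L -> N: max(6) = 6
L -> J -> K -> N: max(6, 6, 6) = 6
Smallest bottleneck: 3.

3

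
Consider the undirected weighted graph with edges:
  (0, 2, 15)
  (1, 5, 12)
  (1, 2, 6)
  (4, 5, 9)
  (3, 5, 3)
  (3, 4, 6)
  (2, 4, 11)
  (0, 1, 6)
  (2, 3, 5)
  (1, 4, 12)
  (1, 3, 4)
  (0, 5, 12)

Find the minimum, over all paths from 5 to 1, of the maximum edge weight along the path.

4

Comparing a few candidate routes:
5 - 3 - 1: max(3, 4) = 4
5 - 4 - 3 - 1: max(9, 6, 4) = 9
5 - 3 - 2 - 1: max(3, 5, 6) = 6
5 - 4 - 3 - 2 - 1: max(9, 6, 5, 6) = 9
The minimum achievable maximum is 4.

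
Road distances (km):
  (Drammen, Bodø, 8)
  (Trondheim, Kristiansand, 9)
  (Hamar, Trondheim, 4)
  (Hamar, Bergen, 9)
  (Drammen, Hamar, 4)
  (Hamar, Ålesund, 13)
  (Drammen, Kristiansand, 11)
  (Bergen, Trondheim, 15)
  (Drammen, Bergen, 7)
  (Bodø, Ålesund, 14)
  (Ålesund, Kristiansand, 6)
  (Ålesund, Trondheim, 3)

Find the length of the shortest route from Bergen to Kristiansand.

Checking several routes:
Bergen - Drammen - Kristiansand: 7 + 11 = 18
Bergen - Trondheim - Kristiansand: 15 + 9 = 24
Bergen - Hamar - Drammen - Kristiansand: 9 + 4 + 11 = 24
Bergen - Trondheim - Ålesund - Kristiansand: 15 + 3 + 6 = 24
Bergen - Hamar - Trondheim - Ålesund - Kristiansand: 9 + 4 + 3 + 6 = 22
Bergen - Hamar - Trondheim - Kristiansand: 9 + 4 + 9 = 22
The minimum is 18 km.

18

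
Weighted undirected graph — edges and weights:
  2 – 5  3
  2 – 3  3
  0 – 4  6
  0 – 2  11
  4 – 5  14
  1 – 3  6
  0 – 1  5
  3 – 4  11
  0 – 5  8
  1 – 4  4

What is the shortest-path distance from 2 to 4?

13

Comparing a few candidate routes:
2-5-4: 3 + 14 = 17
2-5-0-4: 3 + 8 + 6 = 17
2-3-1-4: 3 + 6 + 4 = 13
2-0-4: 11 + 6 = 17
2-3-4: 3 + 11 = 14
2-5-0-1-4: 3 + 8 + 5 + 4 = 20
Best route has total 13.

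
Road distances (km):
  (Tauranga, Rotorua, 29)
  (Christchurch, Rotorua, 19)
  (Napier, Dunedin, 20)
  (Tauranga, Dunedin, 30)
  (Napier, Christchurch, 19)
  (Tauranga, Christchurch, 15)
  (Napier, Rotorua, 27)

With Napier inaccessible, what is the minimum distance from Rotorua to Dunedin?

Paths from Rotorua to Dunedin avoiding Napier:
Rotorua→Tauranga→Dunedin: 29 + 30 = 59
Rotorua→Christchurch→Tauranga→Dunedin: 19 + 15 + 30 = 64
The minimum is 59 km.

59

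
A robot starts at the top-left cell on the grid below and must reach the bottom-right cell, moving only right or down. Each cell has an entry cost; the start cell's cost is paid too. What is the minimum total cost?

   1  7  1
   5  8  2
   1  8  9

Take (0,0) → (0,1) → (0,2) → (1,2) → (2,2) for a total of 1 + 7 + 1 + 2 + 9 = 20.

20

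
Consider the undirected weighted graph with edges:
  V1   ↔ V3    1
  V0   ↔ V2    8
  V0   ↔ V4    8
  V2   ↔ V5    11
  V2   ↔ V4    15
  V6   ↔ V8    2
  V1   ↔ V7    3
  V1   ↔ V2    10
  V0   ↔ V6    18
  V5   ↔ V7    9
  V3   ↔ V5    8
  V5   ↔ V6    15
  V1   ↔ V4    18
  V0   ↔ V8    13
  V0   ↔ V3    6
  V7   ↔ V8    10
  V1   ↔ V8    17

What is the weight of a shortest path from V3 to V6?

16

Checking several routes:
V3→V1→V7→V8→V6: 1 + 3 + 10 + 2 = 16
V3→V5→V6: 8 + 15 = 23
V3→V0→V6: 6 + 18 = 24
V3→V0→V8→V6: 6 + 13 + 2 = 21
V3→V1→V8→V6: 1 + 17 + 2 = 20
Shortest: 16.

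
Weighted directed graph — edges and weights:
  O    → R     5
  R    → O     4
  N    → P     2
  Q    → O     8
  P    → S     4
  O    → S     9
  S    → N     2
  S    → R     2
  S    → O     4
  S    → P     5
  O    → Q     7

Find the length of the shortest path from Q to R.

Candidate routes:
Q → O → S → R: 8 + 9 + 2 = 19
Q → O → R: 8 + 5 = 13
Best route has total 13.

13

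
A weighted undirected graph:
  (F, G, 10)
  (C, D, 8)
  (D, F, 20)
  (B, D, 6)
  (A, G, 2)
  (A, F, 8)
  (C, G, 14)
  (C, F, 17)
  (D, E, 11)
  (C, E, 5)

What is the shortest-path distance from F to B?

A few of the F→B routes:
F → C → E → D → B: 17 + 5 + 11 + 6 = 39
F → A → G → C → D → B: 8 + 2 + 14 + 8 + 6 = 38
F → G → C → D → B: 10 + 14 + 8 + 6 = 38
F → C → D → B: 17 + 8 + 6 = 31
F → D → B: 20 + 6 = 26
The minimum is 26.

26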